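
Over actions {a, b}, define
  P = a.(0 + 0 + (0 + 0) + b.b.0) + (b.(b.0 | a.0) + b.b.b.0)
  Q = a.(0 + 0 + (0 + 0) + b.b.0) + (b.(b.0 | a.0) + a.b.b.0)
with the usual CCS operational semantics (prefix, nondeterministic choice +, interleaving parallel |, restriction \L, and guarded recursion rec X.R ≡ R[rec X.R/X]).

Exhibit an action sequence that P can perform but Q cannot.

P's transition system — 9 states:
  m0 = a.(0 + 0 + (0 + 0) + b.b.0) + (b.(b.0 | a.0) + b.b.b.0) | =a=> m1, =b=> m2, =b=> m3
  m1 = 0 + 0 + (0 + 0) + b.b.0 | =b=> m4
  m2 = b.0 | a.0 | =a=> m5, =b=> m6
  m3 = b.b.0 | =b=> m4
  m4 = b.0 | =b=> m7
  m5 = b.0 | 0 | =b=> m8
  m6 = 0 | a.0 | =a=> m8
  m7 = 0 | (no moves)
  m8 = 0 | 0 | (no moves)
Q's transition system — 9 states:
  n0 = a.(0 + 0 + (0 + 0) + b.b.0) + (b.(b.0 | a.0) + a.b.b.0) | =a=> n1, =a=> n2, =b=> n3
  n1 = 0 + 0 + (0 + 0) + b.b.0 | =b=> n4
  n2 = b.b.0 | =b=> n4
  n3 = b.0 | a.0 | =a=> n5, =b=> n6
  n4 = b.0 | =b=> n7
  n5 = b.0 | 0 | =b=> n8
  n6 = 0 | a.0 | =a=> n8
  n7 = 0 | (no moves)
  n8 = 0 | 0 | (no moves)
Run σ = ⟨bbb⟩ on P: start {m0}
  [1] b ⇒ {m2, m3}
  [2] b ⇒ {m4, m6}
  [3] b ⇒ {m7}
  P completes σ.
Run σ = ⟨bbb⟩ on Q: start {n0}
  [1] b ⇒ {n3}
  [2] b ⇒ {n6}
  [3] b ⇒ ∅ (Q stuck)

bbb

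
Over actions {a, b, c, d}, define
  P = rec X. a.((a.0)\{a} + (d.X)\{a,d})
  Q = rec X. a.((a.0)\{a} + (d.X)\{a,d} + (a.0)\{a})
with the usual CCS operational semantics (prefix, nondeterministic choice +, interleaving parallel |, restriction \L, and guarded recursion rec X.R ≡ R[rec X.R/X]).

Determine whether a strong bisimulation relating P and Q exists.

Reachable graph of P (2 states):
  u0 = rec X. a.((a.0)\{a} + (d.X)\{a,d}) → -a-> u1
  u1 = (a.0)\{a} + (d.(rec X. a.((a.0)\{a} + (d.X)\{a,d})))\{a,d} → ∅
Reachable graph of Q (2 states):
  v0 = rec X. a.((a.0)\{a} + (d.X)\{a,d} + (a.0)\{a}) → -a-> v1
  v1 = (a.0)\{a} + (d.(rec X. a.((a.0)\{a} + (d.X)\{a,d} + (a.0)\{a})))\{a,d} + (a.0)\{a} → ∅
Partition-refinement fixed point:
  B0 = {u0, v0}
  B1 = {u1, v1}
u0 ∈ B0, v0 ∈ B0 → same block

YES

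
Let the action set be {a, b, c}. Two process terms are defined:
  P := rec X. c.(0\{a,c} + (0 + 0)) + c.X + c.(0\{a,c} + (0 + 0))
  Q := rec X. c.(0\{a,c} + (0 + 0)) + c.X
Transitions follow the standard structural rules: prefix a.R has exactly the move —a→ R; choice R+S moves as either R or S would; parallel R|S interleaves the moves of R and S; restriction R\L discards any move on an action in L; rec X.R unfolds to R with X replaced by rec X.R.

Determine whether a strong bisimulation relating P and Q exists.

bisimilar

Reachable graph of P (2 states):
  u0 = rec X. c.(0\{a,c} + (0 + 0)) + c.X + c.(0\{a,c} + (0 + 0)) :: --c--▸ u0, --c--▸ u1
  u1 = 0\{a,c} + (0 + 0) :: ∅
Reachable graph of Q (2 states):
  v0 = rec X. c.(0\{a,c} + (0 + 0)) + c.X :: --c--▸ v0, --c--▸ v1
  v1 = 0\{a,c} + (0 + 0) :: ∅
Partition-refinement fixed point:
  B0 = {u0, v0}
  B1 = {u1, v1}
u0 ∈ B0, v0 ∈ B0 → same block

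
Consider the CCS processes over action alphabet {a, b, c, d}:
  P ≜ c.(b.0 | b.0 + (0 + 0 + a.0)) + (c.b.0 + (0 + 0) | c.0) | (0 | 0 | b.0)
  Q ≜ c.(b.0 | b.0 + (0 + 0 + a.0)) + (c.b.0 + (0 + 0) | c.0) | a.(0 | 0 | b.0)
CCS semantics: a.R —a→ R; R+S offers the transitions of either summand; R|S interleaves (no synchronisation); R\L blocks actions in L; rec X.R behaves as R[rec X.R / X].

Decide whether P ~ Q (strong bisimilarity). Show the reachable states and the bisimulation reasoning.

not bisimilar

P's transition system — 13 states:
  u0 = c.(b.0 | b.0 + (0 + 0 + a.0)) + (c.b.0 + (0 + 0) | c.0) | (0 | 0 | b.0) :: --b--▸ u1, --c--▸ u2, --c--▸ u3, --c--▸ u4
  u1 = (c.b.0 + (0 + 0) | c.0) | (0 | 0 | 0) :: --c--▸ u5, --c--▸ u6
  u2 = (0 + 0) | 0 | (0 | 0 | b.0) :: --b--▸ u5
  u3 = b.0 | (0 | 0 | b.0) :: --b--▸ u6, --b--▸ u7
  u4 = b.0 | b.0 + (0 + 0 + a.0) :: --a--▸ u8, --b--▸ u10, --b--▸ u9
  u5 = (0 + 0) | 0 | (0 | 0 | 0) :: (no moves)
  u6 = b.0 | (0 | 0 | 0) :: --b--▸ u11
  u7 = 0 | (0 | 0 | b.0) :: --b--▸ u11
  u8 = 0 :: (no moves)
  u9 = 0 | b.0 :: --b--▸ u12
  u10 = b.0 | 0 :: --b--▸ u12
  u11 = 0 | (0 | 0 | 0) :: (no moves)
  u12 = 0 | 0 :: (no moves)
Q's transition system — 17 states:
  v0 = c.(b.0 | b.0 + (0 + 0 + a.0)) + (c.b.0 + (0 + 0) | c.0) | a.(0 | 0 | b.0) :: --a--▸ v1, --c--▸ v2, --c--▸ v3, --c--▸ v4
  v1 = (c.b.0 + (0 + 0) | c.0) | (0 | 0 | b.0) :: --b--▸ v5, --c--▸ v6, --c--▸ v7
  v2 = (0 + 0) | 0 | a.(0 | 0 | b.0) :: --a--▸ v6
  v3 = b.0 | a.(0 | 0 | b.0) :: --a--▸ v7, --b--▸ v8
  v4 = b.0 | b.0 + (0 + 0 + a.0) :: --a--▸ v9, --b--▸ v10, --b--▸ v11
  v5 = (c.b.0 + (0 + 0) | c.0) | (0 | 0 | 0) :: --c--▸ v12, --c--▸ v13
  v6 = (0 + 0) | 0 | (0 | 0 | b.0) :: --b--▸ v12
  v7 = b.0 | (0 | 0 | b.0) :: --b--▸ v13, --b--▸ v14
  v8 = 0 | a.(0 | 0 | b.0) :: --a--▸ v14
  v9 = 0 :: (no moves)
  v10 = 0 | b.0 :: --b--▸ v15
  v11 = b.0 | 0 :: --b--▸ v15
  v12 = (0 + 0) | 0 | (0 | 0 | 0) :: (no moves)
  v13 = b.0 | (0 | 0 | 0) :: --b--▸ v16
  v14 = 0 | (0 | 0 | b.0) :: --b--▸ v16
  v15 = 0 | 0 :: (no moves)
  v16 = 0 | (0 | 0 | 0) :: (no moves)
Coarsest stable partition (strong bisimilarity classes):
  B0 = {u0}
  B1 = {u3, v7}
  B2 = {u10, u2, u6, u7, u9, v10, v11, v13, v14, v6}
  B3 = {u11, u12, u5, u8, v12, v15, v16, v9}
  B4 = {u1, v5}
  B5 = {u4, v4}
  B6 = {v0}
  B7 = {v1}
  B8 = {v2, v8}
  B9 = {v3}
u0 ∈ B0, v0 ∈ B6 → different blocks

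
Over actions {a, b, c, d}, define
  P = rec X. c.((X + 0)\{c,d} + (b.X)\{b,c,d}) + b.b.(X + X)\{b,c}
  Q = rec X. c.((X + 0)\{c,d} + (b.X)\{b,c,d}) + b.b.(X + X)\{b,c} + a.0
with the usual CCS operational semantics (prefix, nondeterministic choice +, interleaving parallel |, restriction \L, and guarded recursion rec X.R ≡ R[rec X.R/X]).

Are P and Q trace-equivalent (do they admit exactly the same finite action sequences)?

trace-distinct — witness ⟨a⟩

P's transition system — 6 states:
  m0 = rec X. c.((X + 0)\{c,d} + (b.X)\{b,c,d}) + b.b.(X + X)\{b,c} :: =b=> m1, =c=> m2
  m1 = b.((rec X. c.((X + 0)\{c,d} + (b.X)\{b,c,d}) + b.b.(X + X)\{b,c}) + (rec X. c.((X + 0)\{c,d} + (b.X)\{b,c,d}) + b.b.(X + X)\{b,c}))\{b,c} :: =b=> m3
  m2 = ((rec X. c.((X + 0)\{c,d} + (b.X)\{b,c,d}) + b.b.(X + X)\{b,c}) + 0)\{c,d} + (b.(rec X. c.((X + 0)\{c,d} + (b.X)\{b,c,d}) + b.b.(X + X)\{b,c}))\{b,c,d} :: =b=> m4
  m3 = ((rec X. c.((X + 0)\{c,d} + (b.X)\{b,c,d}) + b.b.(X + X)\{b,c}) + (rec X. c.((X + 0)\{c,d} + (b.X)\{b,c,d}) + b.b.(X + X)\{b,c}))\{b,c} :: deadlocked
  m4 = (b.((rec X. c.((X + 0)\{c,d} + (b.X)\{b,c,d}) + b.b.(X + X)\{b,c}) + (rec X. c.((X + 0)\{c,d} + (b.X)\{b,c,d}) + b.b.(X + X)\{b,c}))\{b,c})\{c,d} :: =b=> m5
  m5 = ((rec X. c.((X + 0)\{c,d} + (b.X)\{b,c,d}) + b.b.(X + X)\{b,c}) + (rec X. c.((X + 0)\{c,d} + (b.X)\{b,c,d}) + b.b.(X + X)\{b,c}))\{b,c}\{c,d} :: deadlocked
Q's transition system — 10 states:
  n0 = rec X. c.((X + 0)\{c,d} + (b.X)\{b,c,d}) + b.b.(X + X)\{b,c} + a.0 :: =a=> n1, =b=> n2, =c=> n3
  n1 = 0 :: deadlocked
  n2 = b.((rec X. c.((X + 0)\{c,d} + (b.X)\{b,c,d}) + b.b.(X + X)\{b,c} + a.0) + (rec X. c.((X + 0)\{c,d} + (b.X)\{b,c,d}) + b.b.(X + X)\{b,c} + a.0))\{b,c} :: =b=> n4
  n3 = ((rec X. c.((X + 0)\{c,d} + (b.X)\{b,c,d}) + b.b.(X + X)\{b,c} + a.0) + 0)\{c,d} + (b.(rec X. c.((X + 0)\{c,d} + (b.X)\{b,c,d}) + b.b.(X + X)\{b,c} + a.0))\{b,c,d} :: =a=> n5, =b=> n6
  n4 = ((rec X. c.((X + 0)\{c,d} + (b.X)\{b,c,d}) + b.b.(X + X)\{b,c} + a.0) + (rec X. c.((X + 0)\{c,d} + (b.X)\{b,c,d}) + b.b.(X + X)\{b,c} + a.0))\{b,c} :: =a=> n7
  n5 = 0\{c,d} :: deadlocked
  n6 = (b.((rec X. c.((X + 0)\{c,d} + (b.X)\{b,c,d}) + b.b.(X + X)\{b,c} + a.0) + (rec X. c.((X + 0)\{c,d} + (b.X)\{b,c,d}) + b.b.(X + X)\{b,c} + a.0))\{b,c})\{c,d} :: =b=> n8
  n7 = 0\{b,c} :: deadlocked
  n8 = ((rec X. c.((X + 0)\{c,d} + (b.X)\{b,c,d}) + b.b.(X + X)\{b,c} + a.0) + (rec X. c.((X + 0)\{c,d} + (b.X)\{b,c,d}) + b.b.(X + X)\{b,c} + a.0))\{b,c}\{c,d} :: =a=> n9
  n9 = 0\{b,c}\{c,d} :: deadlocked
Executing a from Q (initial set {n0}):
  after a @ step 1: {n1}
  — Q admits the full trace.
Executing a from P (initial set {m0}):
  after a @ step 1: ∅  — P cannot continue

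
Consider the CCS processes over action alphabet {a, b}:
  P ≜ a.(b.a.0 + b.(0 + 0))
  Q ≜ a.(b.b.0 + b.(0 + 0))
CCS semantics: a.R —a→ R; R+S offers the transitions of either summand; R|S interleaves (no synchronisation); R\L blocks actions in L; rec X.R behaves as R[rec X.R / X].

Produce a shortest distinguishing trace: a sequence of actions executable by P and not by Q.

P's transition system — 5 states:
  m0 = a.(b.a.0 + b.(0 + 0)) | ··a··> m1
  m1 = b.a.0 + b.(0 + 0) | ··b··> m2, ··b··> m3
  m2 = 0 + 0 | (no moves)
  m3 = a.0 | ··a··> m4
  m4 = 0 | (no moves)
Q's transition system — 5 states:
  n0 = a.(b.b.0 + b.(0 + 0)) | ··a··> n1
  n1 = b.b.0 + b.(0 + 0) | ··b··> n2, ··b··> n3
  n2 = 0 + 0 | (no moves)
  n3 = b.0 | ··b··> n4
  n4 = 0 | (no moves)
Executing aba from P (initial set {m0}):
  after a @ step 1: {m1}
  after b @ step 2: {m2, m3}
  after a @ step 3: {m4}
  ✓ P
Executing aba from Q (initial set {n0}):
  after a @ step 1: {n1}
  after b @ step 2: {n2, n3}
  after a @ step 3: ∅  — Q cannot continue

aba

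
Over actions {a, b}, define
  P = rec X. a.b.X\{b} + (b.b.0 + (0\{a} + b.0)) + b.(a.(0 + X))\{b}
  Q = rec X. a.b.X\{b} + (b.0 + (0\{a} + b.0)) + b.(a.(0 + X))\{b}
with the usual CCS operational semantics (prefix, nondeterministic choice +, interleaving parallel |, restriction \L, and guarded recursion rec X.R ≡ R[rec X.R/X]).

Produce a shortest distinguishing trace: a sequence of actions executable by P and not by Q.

LTS(P): 8 reachable states
  m0 = rec X. a.b.X\{b} + (b.b.0 + (0\{a} + b.0)) + b.(a.(0 + X))\{b} → -a-> m1, -b-> m2, -b-> m3, -b-> m4
  m1 = b.(rec X. a.b.X\{b} + (b.b.0 + (0\{a} + b.0)) + b.(a.(0 + X))\{b})\{b} → -b-> m5
  m2 = (a.(0 + (rec X. a.b.X\{b} + (b.b.0 + (0\{a} + b.0)) + b.(a.(0 + X))\{b})))\{b} → -a-> m6
  m3 = 0 → stopped
  m4 = b.0 → -b-> m3
  m5 = (rec X. a.b.X\{b} + (b.b.0 + (0\{a} + b.0)) + b.(a.(0 + X))\{b})\{b} → -a-> m7
  m6 = (0 + (rec X. a.b.X\{b} + (b.b.0 + (0\{a} + b.0)) + b.(a.(0 + X))\{b}))\{b} → -a-> m7
  m7 = (b.(rec X. a.b.X\{b} + (b.b.0 + (0\{a} + b.0)) + b.(a.(0 + X))\{b})\{b})\{b} → stopped
LTS(Q): 7 reachable states
  n0 = rec X. a.b.X\{b} + (b.0 + (0\{a} + b.0)) + b.(a.(0 + X))\{b} → -a-> n1, -b-> n2, -b-> n3
  n1 = b.(rec X. a.b.X\{b} + (b.0 + (0\{a} + b.0)) + b.(a.(0 + X))\{b})\{b} → -b-> n4
  n2 = (a.(0 + (rec X. a.b.X\{b} + (b.0 + (0\{a} + b.0)) + b.(a.(0 + X))\{b})))\{b} → -a-> n5
  n3 = 0 → stopped
  n4 = (rec X. a.b.X\{b} + (b.0 + (0\{a} + b.0)) + b.(a.(0 + X))\{b})\{b} → -a-> n6
  n5 = (0 + (rec X. a.b.X\{b} + (b.0 + (0\{a} + b.0)) + b.(a.(0 + X))\{b}))\{b} → -a-> n6
  n6 = (b.(rec X. a.b.X\{b} + (b.0 + (0\{a} + b.0)) + b.(a.(0 + X))\{b})\{b})\{b} → stopped
Trace ⟨bb⟩ through P, begin at {m0}:
  after b @ step 1: {m2, m3, m4}
  after b @ step 2: {m3}
  — P admits the full trace.
Trace ⟨bb⟩ through Q, begin at {n0}:
  after b @ step 1: {n2, n3}
  after b @ step 2: no successor for Q

bb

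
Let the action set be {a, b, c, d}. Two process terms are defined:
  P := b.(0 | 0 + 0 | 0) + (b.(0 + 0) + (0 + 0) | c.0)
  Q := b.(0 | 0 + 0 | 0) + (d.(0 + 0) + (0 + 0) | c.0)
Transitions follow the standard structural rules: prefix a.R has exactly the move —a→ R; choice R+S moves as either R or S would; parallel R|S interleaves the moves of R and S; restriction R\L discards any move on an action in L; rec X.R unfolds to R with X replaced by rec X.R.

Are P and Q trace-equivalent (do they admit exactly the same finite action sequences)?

trace-distinct — witness ⟨d⟩

LTS(P): 4 reachable states
  u0 = b.(0 | 0 + 0 | 0) + (b.(0 + 0) + (0 + 0) | c.0) has moves =b=> u1, =b=> u2, =c=> u3
  u1 = 0 + 0 has moves stopped
  u2 = 0 | 0 + 0 | 0 has moves stopped
  u3 = (0 + 0) | 0 has moves stopped
LTS(Q): 4 reachable states
  v0 = b.(0 | 0 + 0 | 0) + (d.(0 + 0) + (0 + 0) | c.0) has moves =b=> v1, =c=> v2, =d=> v3
  v1 = 0 | 0 + 0 | 0 has moves stopped
  v2 = (0 + 0) | 0 has moves stopped
  v3 = 0 + 0 has moves stopped
Executing d from Q (initial set {v0}):
  step 1 (d): {v3}
  — Q admits the full trace.
Executing d from P (initial set {u0}):
  step 1 (d): no successor for P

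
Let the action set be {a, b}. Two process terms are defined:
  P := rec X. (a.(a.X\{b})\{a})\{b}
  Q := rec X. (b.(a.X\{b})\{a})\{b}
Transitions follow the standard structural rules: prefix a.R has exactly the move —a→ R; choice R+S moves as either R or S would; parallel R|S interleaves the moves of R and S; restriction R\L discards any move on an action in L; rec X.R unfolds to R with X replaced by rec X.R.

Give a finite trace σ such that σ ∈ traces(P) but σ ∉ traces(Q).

P's transition system — 2 states:
  u0 = rec X. (a.(a.X\{b})\{a})\{b} ⊢ -a-> u1
  u1 = (a.(rec X. (a.(a.X\{b})\{a})\{b})\{b})\{a}\{b} ⊢ ·
Q's transition system — 1 states:
  v0 = rec X. (b.(a.X\{b})\{a})\{b} ⊢ ·
Run σ = ⟨a⟩ on P: start {u0}
  [1] a ⇒ {u1}
  ✓ P
Run σ = ⟨a⟩ on Q: start {v0}
  [1] a ⇒ ∅  — Q cannot continue

a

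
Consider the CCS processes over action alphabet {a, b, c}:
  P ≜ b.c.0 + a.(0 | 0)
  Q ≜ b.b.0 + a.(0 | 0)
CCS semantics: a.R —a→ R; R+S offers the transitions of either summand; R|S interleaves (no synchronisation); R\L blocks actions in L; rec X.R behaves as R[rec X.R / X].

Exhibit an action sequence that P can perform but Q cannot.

bc

LTS(P): 4 reachable states
  m0 = b.c.0 + a.(0 | 0) ⊢ --a--▸ m1, --b--▸ m2
  m1 = 0 | 0 ⊢ deadlocked
  m2 = c.0 ⊢ --c--▸ m3
  m3 = 0 ⊢ deadlocked
LTS(Q): 4 reachable states
  n0 = b.b.0 + a.(0 | 0) ⊢ --a--▸ n1, --b--▸ n2
  n1 = 0 | 0 ⊢ deadlocked
  n2 = b.0 ⊢ --b--▸ n3
  n3 = 0 ⊢ deadlocked
Run σ = ⟨bc⟩ on P: start {m0}
  [1] b ⇒ {m2}
  [2] c ⇒ {m3}
  — P admits the full trace.
Run σ = ⟨bc⟩ on Q: start {n0}
  [1] b ⇒ {n2}
  [2] c ⇒ ∅  — Q cannot continue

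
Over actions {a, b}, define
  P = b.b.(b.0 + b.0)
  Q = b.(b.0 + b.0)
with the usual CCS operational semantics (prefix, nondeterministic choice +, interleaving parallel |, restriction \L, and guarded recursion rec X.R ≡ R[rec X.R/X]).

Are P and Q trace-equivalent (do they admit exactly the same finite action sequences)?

LTS(P): 4 reachable states
  u0 = b.b.(b.0 + b.0) :: =b=> u1
  u1 = b.(b.0 + b.0) :: =b=> u2
  u2 = b.0 + b.0 :: =b=> u3
  u3 = 0 :: ∅
LTS(Q): 3 reachable states
  v0 = b.(b.0 + b.0) :: =b=> v1
  v1 = b.0 + b.0 :: =b=> v2
  v2 = 0 :: ∅
Executing bbb from P (initial set {u0}):
  [1] b ⇒ {u1}
  [2] b ⇒ {u2}
  [3] b ⇒ {u3}
  ✓ P
Executing bbb from Q (initial set {v0}):
  [1] b ⇒ {v1}
  [2] b ⇒ {v2}
  [3] b ⇒ ∅ (Q stuck)

NO — witness ⟨bbb⟩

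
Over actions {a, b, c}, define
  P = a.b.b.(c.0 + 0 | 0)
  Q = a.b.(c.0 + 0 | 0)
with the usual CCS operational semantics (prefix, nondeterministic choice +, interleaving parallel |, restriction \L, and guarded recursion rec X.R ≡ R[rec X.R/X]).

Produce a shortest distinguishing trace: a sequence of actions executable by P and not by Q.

abb

P's transition system — 5 states:
  u0 = a.b.b.(c.0 + 0 | 0) → -a-> u1
  u1 = b.b.(c.0 + 0 | 0) → -b-> u2
  u2 = b.(c.0 + 0 | 0) → -b-> u3
  u3 = c.0 + 0 | 0 → -c-> u4
  u4 = 0 → deadlocked
Q's transition system — 4 states:
  v0 = a.b.(c.0 + 0 | 0) → -a-> v1
  v1 = b.(c.0 + 0 | 0) → -b-> v2
  v2 = c.0 + 0 | 0 → -c-> v3
  v3 = 0 → deadlocked
Executing abb from P (initial set {u0}):
  after a @ step 1: {u1}
  after b @ step 2: {u2}
  after b @ step 3: {u3}
  P completes σ.
Executing abb from Q (initial set {v0}):
  after a @ step 1: {v1}
  after b @ step 2: {v2}
  after b @ step 3: ∅  — Q cannot continue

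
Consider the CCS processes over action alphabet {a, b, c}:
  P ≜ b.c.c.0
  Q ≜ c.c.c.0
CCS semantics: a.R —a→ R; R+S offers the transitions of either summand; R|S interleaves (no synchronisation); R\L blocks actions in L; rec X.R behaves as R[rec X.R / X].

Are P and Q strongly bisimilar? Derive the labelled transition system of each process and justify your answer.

P ≁ Q

P's transition system — 4 states:
  m0 = b.c.c.0 ⊢ --b--▸ m1
  m1 = c.c.0 ⊢ --c--▸ m2
  m2 = c.0 ⊢ --c--▸ m3
  m3 = 0 ⊢ ∅
Q's transition system — 4 states:
  n0 = c.c.c.0 ⊢ --c--▸ n1
  n1 = c.c.0 ⊢ --c--▸ n2
  n2 = c.0 ⊢ --c--▸ n3
  n3 = 0 ⊢ ∅
Bisimilarity quotient blocks:
  B0 = {m0}
  B1 = {m1, n1}
  B2 = {m2, n2}
  B3 = {m3, n3}
  B4 = {n0}
m0 ∈ B0, n0 ∈ B4 → different blocks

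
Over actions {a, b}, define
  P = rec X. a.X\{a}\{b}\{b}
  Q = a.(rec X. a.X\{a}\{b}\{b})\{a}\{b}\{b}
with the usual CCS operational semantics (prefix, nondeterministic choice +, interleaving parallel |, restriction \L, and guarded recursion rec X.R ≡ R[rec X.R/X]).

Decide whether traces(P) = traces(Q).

Reachable graph of P (2 states):
  m0 = rec X. a.X\{a}\{b}\{b} ⊢ =a=> m1
  m1 = (rec X. a.X\{a}\{b}\{b})\{a}\{b}\{b} ⊢ ∅
Reachable graph of Q (2 states):
  n0 = a.(rec X. a.X\{a}\{b}\{b})\{a}\{b}\{b} ⊢ =a=> n1
  n1 = (rec X. a.X\{a}\{b}\{b})\{a}\{b}\{b} ⊢ ∅
Bisimilarity quotient blocks:
  B0 = {m0, n0}
  B1 = {m1, n1}
m0 ∈ B0, n0 ∈ B0 → same block
Bisimilar ⇒ trace-equivalent.

YES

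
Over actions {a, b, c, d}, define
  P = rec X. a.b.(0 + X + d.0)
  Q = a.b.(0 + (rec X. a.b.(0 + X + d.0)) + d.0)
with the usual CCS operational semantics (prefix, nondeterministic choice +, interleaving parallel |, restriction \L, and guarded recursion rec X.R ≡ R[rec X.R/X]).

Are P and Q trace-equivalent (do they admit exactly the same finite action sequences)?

LTS(P): 4 reachable states
  m0 = rec X. a.b.(0 + X + d.0) has moves ··a··> m1
  m1 = b.(0 + (rec X. a.b.(0 + X + d.0)) + d.0) has moves ··b··> m2
  m2 = 0 + (rec X. a.b.(0 + X + d.0)) + d.0 has moves ··a··> m1, ··d··> m3
  m3 = 0 has moves (no moves)
LTS(Q): 4 reachable states
  n0 = a.b.(0 + (rec X. a.b.(0 + X + d.0)) + d.0) has moves ··a··> n1
  n1 = b.(0 + (rec X. a.b.(0 + X + d.0)) + d.0) has moves ··b··> n2
  n2 = 0 + (rec X. a.b.(0 + X + d.0)) + d.0 has moves ··a··> n1, ··d··> n3
  n3 = 0 has moves (no moves)
Partition-refinement fixed point:
  B0 = {m0, n0}
  B1 = {m1, n1}
  B2 = {m2, n2}
  B3 = {m3, n3}
m0 ∈ B0, n0 ∈ B0 → same block
Bisimilar ⇒ trace-equivalent.

traces(P) = traces(Q)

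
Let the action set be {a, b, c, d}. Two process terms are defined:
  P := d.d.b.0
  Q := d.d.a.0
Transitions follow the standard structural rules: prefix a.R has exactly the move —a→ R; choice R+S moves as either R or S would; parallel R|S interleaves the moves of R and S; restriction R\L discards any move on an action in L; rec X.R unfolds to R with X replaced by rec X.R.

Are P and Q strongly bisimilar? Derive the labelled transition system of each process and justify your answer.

LTS(P): 4 reachable states
  u0 = d.d.b.0 has moves --d--▸ u1
  u1 = d.b.0 has moves --d--▸ u2
  u2 = b.0 has moves --b--▸ u3
  u3 = 0 has moves ∅
LTS(Q): 4 reachable states
  v0 = d.d.a.0 has moves --d--▸ v1
  v1 = d.a.0 has moves --d--▸ v2
  v2 = a.0 has moves --a--▸ v3
  v3 = 0 has moves ∅
Coarsest stable partition (strong bisimilarity classes):
  B0 = {u0}
  B1 = {u1}
  B2 = {u2}
  B3 = {u3, v3}
  B4 = {v0}
  B5 = {v1}
  B6 = {v2}
u0 ∈ B0, v0 ∈ B4 → different blocks

P ≁ Q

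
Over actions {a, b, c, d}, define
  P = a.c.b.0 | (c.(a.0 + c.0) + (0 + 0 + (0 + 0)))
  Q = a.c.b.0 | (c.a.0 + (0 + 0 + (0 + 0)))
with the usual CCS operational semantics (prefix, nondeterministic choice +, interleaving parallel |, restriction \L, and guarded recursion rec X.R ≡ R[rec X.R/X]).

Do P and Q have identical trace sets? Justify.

P's transition system — 12 states:
  u0 = a.c.b.0 | (c.(a.0 + c.0) + (0 + 0 + (0 + 0))) :: ··a··> u1, ··c··> u2
  u1 = c.b.0 | (c.(a.0 + c.0) + (0 + 0 + (0 + 0))) :: ··c··> u3, ··c··> u4
  u2 = a.c.b.0 | (a.0 + c.0) :: ··a··> u4, ··a··> u5, ··c··> u5
  u3 = b.0 | (c.(a.0 + c.0) + (0 + 0 + (0 + 0))) :: ··b··> u6, ··c··> u7
  u4 = c.b.0 | (a.0 + c.0) :: ··a··> u8, ··c··> u7, ··c··> u8
  u5 = a.c.b.0 | 0 :: ··a··> u8
  u6 = 0 | (c.(a.0 + c.0) + (0 + 0 + (0 + 0))) :: ··c··> u9
  u7 = b.0 | (a.0 + c.0) :: ··a··> u10, ··b··> u9, ··c··> u10
  u8 = c.b.0 | 0 :: ··c··> u10
  u9 = 0 | (a.0 + c.0) :: ··a··> u11, ··c··> u11
  u10 = b.0 | 0 :: ··b··> u11
  u11 = 0 | 0 :: ∅
Q's transition system — 12 states:
  v0 = a.c.b.0 | (c.a.0 + (0 + 0 + (0 + 0))) :: ··a··> v1, ··c··> v2
  v1 = c.b.0 | (c.a.0 + (0 + 0 + (0 + 0))) :: ··c··> v3, ··c··> v4
  v2 = a.c.b.0 | a.0 :: ··a··> v4, ··a··> v5
  v3 = b.0 | (c.a.0 + (0 + 0 + (0 + 0))) :: ··b··> v6, ··c··> v7
  v4 = c.b.0 | a.0 :: ··a··> v8, ··c··> v7
  v5 = a.c.b.0 | 0 :: ··a··> v8
  v6 = 0 | (c.a.0 + (0 + 0 + (0 + 0))) :: ··c··> v9
  v7 = b.0 | a.0 :: ··a··> v10, ··b··> v9
  v8 = c.b.0 | 0 :: ··c··> v10
  v9 = 0 | a.0 :: ··a··> v11
  v10 = b.0 | 0 :: ··b··> v11
  v11 = 0 | 0 :: ∅
Trace ⟨cc⟩ through P, begin at {u0}:
  step 1 (c): {u2}
  step 2 (c): {u5}
  P completes σ.
Trace ⟨cc⟩ through Q, begin at {v0}:
  step 1 (c): {v2}
  step 2 (c): no successor for Q

traces(P) ≠ traces(Q) — witness ⟨cc⟩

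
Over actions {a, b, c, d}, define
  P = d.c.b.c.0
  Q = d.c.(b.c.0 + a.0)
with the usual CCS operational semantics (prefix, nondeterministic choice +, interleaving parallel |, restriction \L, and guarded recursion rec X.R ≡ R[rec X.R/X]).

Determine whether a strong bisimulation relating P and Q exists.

P ≁ Q

Reachable graph of P (5 states):
  p0 = d.c.b.c.0 | =d=> p1
  p1 = c.b.c.0 | =c=> p2
  p2 = b.c.0 | =b=> p3
  p3 = c.0 | =c=> p4
  p4 = 0 | deadlocked
Reachable graph of Q (5 states):
  q0 = d.c.(b.c.0 + a.0) | =d=> q1
  q1 = c.(b.c.0 + a.0) | =c=> q2
  q2 = b.c.0 + a.0 | =a=> q3, =b=> q4
  q3 = 0 | deadlocked
  q4 = c.0 | =c=> q3
Partition-refinement fixed point:
  B0 = {p0}
  B1 = {p1}
  B2 = {p2}
  B3 = {p3, q4}
  B4 = {p4, q3}
  B5 = {q0}
  B6 = {q1}
  B7 = {q2}
p0 ∈ B0, q0 ∈ B5 → different blocks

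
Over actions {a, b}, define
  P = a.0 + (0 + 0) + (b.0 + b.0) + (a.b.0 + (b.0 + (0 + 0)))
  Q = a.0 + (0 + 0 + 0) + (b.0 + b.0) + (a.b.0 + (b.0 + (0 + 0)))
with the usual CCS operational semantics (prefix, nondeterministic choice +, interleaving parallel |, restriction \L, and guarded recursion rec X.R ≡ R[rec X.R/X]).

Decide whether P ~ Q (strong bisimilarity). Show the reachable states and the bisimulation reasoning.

LTS(P): 3 reachable states
  s0 = a.0 + (0 + 0) + (b.0 + b.0) + (a.b.0 + (b.0 + (0 + 0))) has moves -a-> s1, -a-> s2, -b-> s1
  s1 = 0 has moves (no moves)
  s2 = b.0 has moves -b-> s1
LTS(Q): 3 reachable states
  t0 = a.0 + (0 + 0 + 0) + (b.0 + b.0) + (a.b.0 + (b.0 + (0 + 0))) has moves -a-> t1, -a-> t2, -b-> t1
  t1 = 0 has moves (no moves)
  t2 = b.0 has moves -b-> t1
Bisimilarity quotient blocks:
  B0 = {s0, t0}
  B1 = {s1, t1}
  B2 = {s2, t2}
s0 ∈ B0, t0 ∈ B0 → same block

YES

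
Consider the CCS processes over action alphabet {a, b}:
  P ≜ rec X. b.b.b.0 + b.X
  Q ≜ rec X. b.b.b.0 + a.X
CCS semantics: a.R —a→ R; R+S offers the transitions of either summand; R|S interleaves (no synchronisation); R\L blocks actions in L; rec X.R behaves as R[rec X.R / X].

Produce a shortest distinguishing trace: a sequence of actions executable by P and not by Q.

LTS(P): 4 reachable states
  s0 = rec X. b.b.b.0 + b.X ⊢ -b-> s0, -b-> s1
  s1 = b.b.0 ⊢ -b-> s2
  s2 = b.0 ⊢ -b-> s3
  s3 = 0 ⊢ (no moves)
LTS(Q): 4 reachable states
  t0 = rec X. b.b.b.0 + a.X ⊢ -a-> t0, -b-> t1
  t1 = b.b.0 ⊢ -b-> t2
  t2 = b.0 ⊢ -b-> t3
  t3 = 0 ⊢ (no moves)
Run σ = ⟨bbbb⟩ on P: start {s0}
  step 1 (b): {s0, s1}
  step 2 (b): {s0, s1, s2}
  step 3 (b): {s0, s1, s2, s3}
  step 4 (b): {s0, s1, s2, s3}
  — P admits the full trace.
Run σ = ⟨bbbb⟩ on Q: start {t0}
  step 1 (b): {t1}
  step 2 (b): {t2}
  step 3 (b): {t3}
  step 4 (b): no successor for Q

bbbb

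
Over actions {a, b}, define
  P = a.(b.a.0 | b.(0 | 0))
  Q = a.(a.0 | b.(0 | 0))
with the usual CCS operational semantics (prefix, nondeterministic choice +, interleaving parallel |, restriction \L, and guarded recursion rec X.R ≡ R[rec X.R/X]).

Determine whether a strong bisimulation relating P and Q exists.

P ≁ Q

LTS(P): 7 reachable states
  p0 = a.(b.a.0 | b.(0 | 0)) | =a=> p1
  p1 = b.a.0 | b.(0 | 0) | =b=> p2, =b=> p3
  p2 = a.0 | b.(0 | 0) | =a=> p4, =b=> p5
  p3 = b.a.0 | (0 | 0) | =b=> p5
  p4 = 0 | b.(0 | 0) | =b=> p6
  p5 = a.0 | (0 | 0) | =a=> p6
  p6 = 0 | (0 | 0) | ∅
LTS(Q): 5 reachable states
  q0 = a.(a.0 | b.(0 | 0)) | =a=> q1
  q1 = a.0 | b.(0 | 0) | =a=> q2, =b=> q3
  q2 = 0 | b.(0 | 0) | =b=> q4
  q3 = a.0 | (0 | 0) | =a=> q4
  q4 = 0 | (0 | 0) | ∅
Partition-refinement fixed point:
  B0 = {p0}
  B1 = {p1}
  B2 = {p2, q1}
  B3 = {p4, q2}
  B4 = {p6, q4}
  B5 = {p5, q3}
  B6 = {p3}
  B7 = {q0}
p0 ∈ B0, q0 ∈ B7 → different blocks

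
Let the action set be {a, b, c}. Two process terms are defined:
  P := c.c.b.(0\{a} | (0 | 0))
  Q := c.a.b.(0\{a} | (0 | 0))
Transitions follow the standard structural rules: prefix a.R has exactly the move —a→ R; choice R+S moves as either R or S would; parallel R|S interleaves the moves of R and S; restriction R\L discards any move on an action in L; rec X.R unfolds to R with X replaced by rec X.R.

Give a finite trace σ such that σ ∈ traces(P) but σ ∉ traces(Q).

cc

Reachable graph of P (4 states):
  p0 = c.c.b.(0\{a} | (0 | 0)) → =c=> p1
  p1 = c.b.(0\{a} | (0 | 0)) → =c=> p2
  p2 = b.(0\{a} | (0 | 0)) → =b=> p3
  p3 = 0\{a} | (0 | 0) → ∅
Reachable graph of Q (4 states):
  q0 = c.a.b.(0\{a} | (0 | 0)) → =c=> q1
  q1 = a.b.(0\{a} | (0 | 0)) → =a=> q2
  q2 = b.(0\{a} | (0 | 0)) → =b=> q3
  q3 = 0\{a} | (0 | 0) → ∅
Trace ⟨cc⟩ through P, begin at {p0}:
  step 1 (c): {p1}
  step 2 (c): {p2}
  ✓ P
Trace ⟨cc⟩ through Q, begin at {q0}:
  step 1 (c): {q1}
  step 2 (c): ∅ (Q stuck)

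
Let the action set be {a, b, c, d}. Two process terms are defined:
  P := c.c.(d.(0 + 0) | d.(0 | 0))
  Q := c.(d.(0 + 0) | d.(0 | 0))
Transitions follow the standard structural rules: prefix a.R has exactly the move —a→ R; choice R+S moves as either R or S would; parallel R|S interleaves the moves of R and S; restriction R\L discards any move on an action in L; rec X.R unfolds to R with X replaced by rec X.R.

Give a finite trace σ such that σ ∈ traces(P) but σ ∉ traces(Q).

cc

Reachable graph of P (6 states):
  p0 = c.c.(d.(0 + 0) | d.(0 | 0)) → —c→ p1
  p1 = c.(d.(0 + 0) | d.(0 | 0)) → —c→ p2
  p2 = d.(0 + 0) | d.(0 | 0) → —d→ p3, —d→ p4
  p3 = (0 + 0) | d.(0 | 0) → —d→ p5
  p4 = d.(0 + 0) | (0 | 0) → —d→ p5
  p5 = (0 + 0) | (0 | 0) → ·
Reachable graph of Q (5 states):
  q0 = c.(d.(0 + 0) | d.(0 | 0)) → —c→ q1
  q1 = d.(0 + 0) | d.(0 | 0) → —d→ q2, —d→ q3
  q2 = (0 + 0) | d.(0 | 0) → —d→ q4
  q3 = d.(0 + 0) | (0 | 0) → —d→ q4
  q4 = (0 + 0) | (0 | 0) → ·
Run σ = ⟨cc⟩ on P: start {p0}
  step 1 (c): {p1}
  step 2 (c): {p2}
  ✓ P
Run σ = ⟨cc⟩ on Q: start {q0}
  step 1 (c): {q1}
  step 2 (c): no successor for Q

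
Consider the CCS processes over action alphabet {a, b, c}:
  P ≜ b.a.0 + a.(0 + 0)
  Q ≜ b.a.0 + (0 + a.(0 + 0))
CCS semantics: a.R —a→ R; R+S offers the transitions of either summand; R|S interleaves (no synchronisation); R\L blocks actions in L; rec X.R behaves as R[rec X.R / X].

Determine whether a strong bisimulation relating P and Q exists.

bisimilar

P's transition system — 4 states:
  p0 = b.a.0 + a.(0 + 0) ⊢ -a-> p1, -b-> p2
  p1 = 0 + 0 ⊢ ·
  p2 = a.0 ⊢ -a-> p3
  p3 = 0 ⊢ ·
Q's transition system — 4 states:
  q0 = b.a.0 + (0 + a.(0 + 0)) ⊢ -a-> q1, -b-> q2
  q1 = 0 + 0 ⊢ ·
  q2 = a.0 ⊢ -a-> q3
  q3 = 0 ⊢ ·
Coarsest stable partition (strong bisimilarity classes):
  B0 = {p0, q0}
  B1 = {p1, p3, q1, q3}
  B2 = {p2, q2}
p0 ∈ B0, q0 ∈ B0 → same block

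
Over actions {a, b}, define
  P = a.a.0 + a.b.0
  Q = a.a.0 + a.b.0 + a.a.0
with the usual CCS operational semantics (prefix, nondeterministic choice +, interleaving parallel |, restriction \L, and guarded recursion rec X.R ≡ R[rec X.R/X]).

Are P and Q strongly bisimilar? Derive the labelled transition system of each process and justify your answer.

bisimilar

P's transition system — 4 states:
  u0 = a.a.0 + a.b.0 ⊢ ··a··> u1, ··a··> u2
  u1 = a.0 ⊢ ··a··> u3
  u2 = b.0 ⊢ ··b··> u3
  u3 = 0 ⊢ ·
Q's transition system — 4 states:
  v0 = a.a.0 + a.b.0 + a.a.0 ⊢ ··a··> v1, ··a··> v2
  v1 = a.0 ⊢ ··a··> v3
  v2 = b.0 ⊢ ··b··> v3
  v3 = 0 ⊢ ·
Coarsest stable partition (strong bisimilarity classes):
  B0 = {u0, v0}
  B1 = {u2, v2}
  B2 = {u3, v3}
  B3 = {u1, v1}
u0 ∈ B0, v0 ∈ B0 → same block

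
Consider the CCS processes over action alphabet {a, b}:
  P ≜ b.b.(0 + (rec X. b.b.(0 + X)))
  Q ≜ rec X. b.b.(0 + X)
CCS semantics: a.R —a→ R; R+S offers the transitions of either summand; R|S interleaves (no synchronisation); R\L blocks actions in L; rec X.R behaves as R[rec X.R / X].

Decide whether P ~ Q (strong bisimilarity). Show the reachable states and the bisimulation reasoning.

Reachable graph of P (3 states):
  s0 = b.b.(0 + (rec X. b.b.(0 + X))) has moves —b→ s1
  s1 = b.(0 + (rec X. b.b.(0 + X))) has moves —b→ s2
  s2 = 0 + (rec X. b.b.(0 + X)) has moves —b→ s1
Reachable graph of Q (3 states):
  t0 = rec X. b.b.(0 + X) has moves —b→ t1
  t1 = b.(0 + (rec X. b.b.(0 + X))) has moves —b→ t2
  t2 = 0 + (rec X. b.b.(0 + X)) has moves —b→ t1
Partition-refinement fixed point:
  B0 = {s0, s1, s2, t0, t1, t2}
s0 ∈ B0, t0 ∈ B0 → same block

YES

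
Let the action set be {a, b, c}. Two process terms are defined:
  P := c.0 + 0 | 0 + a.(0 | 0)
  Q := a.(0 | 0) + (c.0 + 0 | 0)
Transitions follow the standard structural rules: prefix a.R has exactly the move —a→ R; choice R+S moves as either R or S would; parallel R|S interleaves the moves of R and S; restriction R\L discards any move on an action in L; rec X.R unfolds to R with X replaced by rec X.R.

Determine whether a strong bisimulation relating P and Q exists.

bisimilar

Reachable graph of P (3 states):
  s0 = c.0 + 0 | 0 + a.(0 | 0) has moves --a--▸ s1, --c--▸ s2
  s1 = 0 | 0 has moves stopped
  s2 = 0 has moves stopped
Reachable graph of Q (3 states):
  t0 = a.(0 | 0) + (c.0 + 0 | 0) has moves --a--▸ t1, --c--▸ t2
  t1 = 0 | 0 has moves stopped
  t2 = 0 has moves stopped
Coarsest stable partition (strong bisimilarity classes):
  B0 = {s0, t0}
  B1 = {s1, s2, t1, t2}
s0 ∈ B0, t0 ∈ B0 → same block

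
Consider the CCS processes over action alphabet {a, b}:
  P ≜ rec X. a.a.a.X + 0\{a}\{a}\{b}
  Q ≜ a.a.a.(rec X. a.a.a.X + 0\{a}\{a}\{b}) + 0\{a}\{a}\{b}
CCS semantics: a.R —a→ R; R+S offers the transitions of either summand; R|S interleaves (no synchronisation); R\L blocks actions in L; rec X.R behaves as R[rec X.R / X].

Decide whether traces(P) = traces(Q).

Reachable graph of P (3 states):
  p0 = rec X. a.a.a.X + 0\{a}\{a}\{b} → -a-> p1
  p1 = a.a.(rec X. a.a.a.X + 0\{a}\{a}\{b}) → -a-> p2
  p2 = a.(rec X. a.a.a.X + 0\{a}\{a}\{b}) → -a-> p0
Reachable graph of Q (4 states):
  q0 = a.a.a.(rec X. a.a.a.X + 0\{a}\{a}\{b}) + 0\{a}\{a}\{b} → -a-> q1
  q1 = a.a.(rec X. a.a.a.X + 0\{a}\{a}\{b}) → -a-> q2
  q2 = a.(rec X. a.a.a.X + 0\{a}\{a}\{b}) → -a-> q3
  q3 = rec X. a.a.a.X + 0\{a}\{a}\{b} → -a-> q1
Bisimilarity quotient blocks:
  B0 = {p0, p1, p2, q0, q1, q2, q3}
p0 ∈ B0, q0 ∈ B0 → same block
Bisimilar ⇒ trace-equivalent.

trace-equivalent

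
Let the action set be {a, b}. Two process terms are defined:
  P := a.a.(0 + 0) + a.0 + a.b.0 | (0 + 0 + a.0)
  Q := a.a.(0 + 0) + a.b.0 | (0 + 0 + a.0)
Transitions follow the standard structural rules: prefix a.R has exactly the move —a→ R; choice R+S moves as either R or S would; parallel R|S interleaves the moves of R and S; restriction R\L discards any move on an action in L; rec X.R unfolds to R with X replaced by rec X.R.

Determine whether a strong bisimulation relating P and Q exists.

LTS(P): 9 reachable states
  p0 = a.a.(0 + 0) + a.0 + a.b.0 | (0 + 0 + a.0) | --a--▸ p1, --a--▸ p2, --a--▸ p3, --a--▸ p4
  p1 = 0 | ·
  p2 = a.(0 + 0) | --a--▸ p5
  p3 = a.b.0 | 0 | --a--▸ p6
  p4 = b.0 | (0 + 0 + a.0) | --a--▸ p6, --b--▸ p7
  p5 = 0 + 0 | ·
  p6 = b.0 | 0 | --b--▸ p8
  p7 = 0 | (0 + 0 + a.0) | --a--▸ p8
  p8 = 0 | 0 | ·
LTS(Q): 8 reachable states
  q0 = a.a.(0 + 0) + a.b.0 | (0 + 0 + a.0) | --a--▸ q1, --a--▸ q2, --a--▸ q3
  q1 = a.(0 + 0) | --a--▸ q4
  q2 = a.b.0 | 0 | --a--▸ q5
  q3 = b.0 | (0 + 0 + a.0) | --a--▸ q5, --b--▸ q6
  q4 = 0 + 0 | ·
  q5 = b.0 | 0 | --b--▸ q7
  q6 = 0 | (0 + 0 + a.0) | --a--▸ q7
  q7 = 0 | 0 | ·
Coarsest stable partition (strong bisimilarity classes):
  B0 = {p0}
  B1 = {p1, p5, p8, q4, q7}
  B2 = {p2, p7, q1, q6}
  B3 = {p3, q2}
  B4 = {p6, q5}
  B5 = {p4, q3}
  B6 = {q0}
p0 ∈ B0, q0 ∈ B6 → different blocks

NO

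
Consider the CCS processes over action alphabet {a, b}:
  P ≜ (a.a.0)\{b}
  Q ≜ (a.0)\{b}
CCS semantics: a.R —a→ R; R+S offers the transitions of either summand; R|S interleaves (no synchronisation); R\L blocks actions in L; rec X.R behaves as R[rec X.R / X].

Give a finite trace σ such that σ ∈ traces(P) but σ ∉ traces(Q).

P's transition system — 3 states:
  u0 = (a.a.0)\{b} | —a→ u1
  u1 = (a.0)\{b} | —a→ u2
  u2 = 0\{b} | deadlocked
Q's transition system — 2 states:
  v0 = (a.0)\{b} | —a→ v1
  v1 = 0\{b} | deadlocked
Trace ⟨aa⟩ through P, begin at {u0}:
  step 1 (a): {u1}
  step 2 (a): {u2}
  P completes σ.
Trace ⟨aa⟩ through Q, begin at {v0}:
  step 1 (a): {v1}
  step 2 (a): ∅ (Q stuck)

aa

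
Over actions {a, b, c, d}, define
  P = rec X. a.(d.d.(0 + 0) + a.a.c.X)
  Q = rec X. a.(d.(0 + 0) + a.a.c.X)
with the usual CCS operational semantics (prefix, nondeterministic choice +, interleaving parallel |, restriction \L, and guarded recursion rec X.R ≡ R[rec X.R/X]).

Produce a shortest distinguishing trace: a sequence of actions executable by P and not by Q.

add

P's transition system — 6 states:
  p0 = rec X. a.(d.d.(0 + 0) + a.a.c.X) → --a--▸ p1
  p1 = d.d.(0 + 0) + a.a.c.(rec X. a.(d.d.(0 + 0) + a.a.c.X)) → --a--▸ p2, --d--▸ p3
  p2 = a.c.(rec X. a.(d.d.(0 + 0) + a.a.c.X)) → --a--▸ p4
  p3 = d.(0 + 0) → --d--▸ p5
  p4 = c.(rec X. a.(d.d.(0 + 0) + a.a.c.X)) → --c--▸ p0
  p5 = 0 + 0 → ∅
Q's transition system — 5 states:
  q0 = rec X. a.(d.(0 + 0) + a.a.c.X) → --a--▸ q1
  q1 = d.(0 + 0) + a.a.c.(rec X. a.(d.(0 + 0) + a.a.c.X)) → --a--▸ q2, --d--▸ q3
  q2 = a.c.(rec X. a.(d.(0 + 0) + a.a.c.X)) → --a--▸ q4
  q3 = 0 + 0 → ∅
  q4 = c.(rec X. a.(d.(0 + 0) + a.a.c.X)) → --c--▸ q0
Trace ⟨add⟩ through P, begin at {p0}:
  step 1 (a): {p1}
  step 2 (d): {p3}
  step 3 (d): {p5}
  ✓ P
Trace ⟨add⟩ through Q, begin at {q0}:
  step 1 (a): {q1}
  step 2 (d): {q3}
  step 3 (d): ∅  — Q cannot continue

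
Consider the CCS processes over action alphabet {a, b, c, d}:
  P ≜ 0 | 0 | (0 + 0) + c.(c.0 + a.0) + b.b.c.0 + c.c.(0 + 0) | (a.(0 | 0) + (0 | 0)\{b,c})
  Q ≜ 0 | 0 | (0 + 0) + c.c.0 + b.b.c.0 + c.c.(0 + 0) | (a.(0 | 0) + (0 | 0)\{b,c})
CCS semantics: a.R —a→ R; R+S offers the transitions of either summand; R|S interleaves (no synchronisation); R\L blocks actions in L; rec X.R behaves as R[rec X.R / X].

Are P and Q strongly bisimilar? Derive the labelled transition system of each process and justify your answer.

LTS(P): 10 reachable states
  p0 = 0 | 0 | (0 + 0) + c.(c.0 + a.0) + b.b.c.0 + c.c.(0 + 0) | (a.(0 | 0) + (0 | 0)\{b,c}) → =a=> p1, =b=> p2, =c=> p3, =c=> p4
  p1 = c.c.(0 + 0) | (0 | 0) → =c=> p5
  p2 = b.c.0 → =b=> p6
  p3 = c.(0 + 0) | (a.(0 | 0) + (0 | 0)\{b,c}) → =a=> p5, =c=> p7
  p4 = c.0 + a.0 → =a=> p8, =c=> p8
  p5 = c.(0 + 0) | (0 | 0) → =c=> p9
  p6 = c.0 → =c=> p8
  p7 = (0 + 0) | (a.(0 | 0) + (0 | 0)\{b,c}) → =a=> p9
  p8 = 0 → ∅
  p9 = (0 + 0) | (0 | 0) → ∅
LTS(Q): 9 reachable states
  q0 = 0 | 0 | (0 + 0) + c.c.0 + b.b.c.0 + c.c.(0 + 0) | (a.(0 | 0) + (0 | 0)\{b,c}) → =a=> q1, =b=> q2, =c=> q3, =c=> q4
  q1 = c.c.(0 + 0) | (0 | 0) → =c=> q5
  q2 = b.c.0 → =b=> q4
  q3 = c.(0 + 0) | (a.(0 | 0) + (0 | 0)\{b,c}) → =a=> q5, =c=> q6
  q4 = c.0 → =c=> q7
  q5 = c.(0 + 0) | (0 | 0) → =c=> q8
  q6 = (0 + 0) | (a.(0 | 0) + (0 | 0)\{b,c}) → =a=> q8
  q7 = 0 → ∅
  q8 = (0 + 0) | (0 | 0) → ∅
Partition-refinement fixed point:
  B0 = {p0}
  B1 = {p2, q2}
  B2 = {p5, p6, q4, q5}
  B3 = {p8, p9, q7, q8}
  B4 = {p4}
  B5 = {p1, q1}
  B6 = {p3, q3}
  B7 = {p7, q6}
  B8 = {q0}
p0 ∈ B0, q0 ∈ B8 → different blocks

not bisimilar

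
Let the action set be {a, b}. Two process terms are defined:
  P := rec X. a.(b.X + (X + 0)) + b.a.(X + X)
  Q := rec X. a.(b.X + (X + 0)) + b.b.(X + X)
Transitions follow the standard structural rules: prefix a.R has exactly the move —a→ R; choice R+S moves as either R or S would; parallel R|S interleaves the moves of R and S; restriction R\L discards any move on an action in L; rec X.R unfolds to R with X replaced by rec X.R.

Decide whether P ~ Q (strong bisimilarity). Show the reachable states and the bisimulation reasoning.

NO

LTS(P): 4 reachable states
  s0 = rec X. a.(b.X + (X + 0)) + b.a.(X + X) | -a-> s1, -b-> s2
  s1 = b.(rec X. a.(b.X + (X + 0)) + b.a.(X + X)) + ((rec X. a.(b.X + (X + 0)) + b.a.(X + X)) + 0) | -a-> s1, -b-> s0, -b-> s2
  s2 = a.((rec X. a.(b.X + (X + 0)) + b.a.(X + X)) + (rec X. a.(b.X + (X + 0)) + b.a.(X + X))) | -a-> s3
  s3 = (rec X. a.(b.X + (X + 0)) + b.a.(X + X)) + (rec X. a.(b.X + (X + 0)) + b.a.(X + X)) | -a-> s1, -b-> s2
LTS(Q): 4 reachable states
  t0 = rec X. a.(b.X + (X + 0)) + b.b.(X + X) | -a-> t1, -b-> t2
  t1 = b.(rec X. a.(b.X + (X + 0)) + b.b.(X + X)) + ((rec X. a.(b.X + (X + 0)) + b.b.(X + X)) + 0) | -a-> t1, -b-> t0, -b-> t2
  t2 = b.((rec X. a.(b.X + (X + 0)) + b.b.(X + X)) + (rec X. a.(b.X + (X + 0)) + b.b.(X + X))) | -b-> t3
  t3 = (rec X. a.(b.X + (X + 0)) + b.b.(X + X)) + (rec X. a.(b.X + (X + 0)) + b.b.(X + X)) | -a-> t1, -b-> t2
Bisimilarity quotient blocks:
  B0 = {s0, s3}
  B1 = {s1}
  B2 = {s2}
  B3 = {t0, t3}
  B4 = {t1}
  B5 = {t2}
s0 ∈ B0, t0 ∈ B3 → different blocks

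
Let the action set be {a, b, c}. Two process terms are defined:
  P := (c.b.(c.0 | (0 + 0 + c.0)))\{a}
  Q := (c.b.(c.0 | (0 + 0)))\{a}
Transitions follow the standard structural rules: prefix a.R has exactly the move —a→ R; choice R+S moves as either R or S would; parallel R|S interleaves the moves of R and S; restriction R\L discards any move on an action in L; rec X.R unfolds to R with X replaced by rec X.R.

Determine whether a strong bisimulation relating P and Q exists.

NO

P's transition system — 6 states:
  p0 = (c.b.(c.0 | (0 + 0 + c.0)))\{a} | =c=> p1
  p1 = (b.(c.0 | (0 + 0 + c.0)))\{a} | =b=> p2
  p2 = (c.0 | (0 + 0 + c.0))\{a} | =c=> p3, =c=> p4
  p3 = (0 | (0 + 0 + c.0))\{a} | =c=> p5
  p4 = (c.0 | 0)\{a} | =c=> p5
  p5 = (0 | 0)\{a} | stopped
Q's transition system — 4 states:
  q0 = (c.b.(c.0 | (0 + 0)))\{a} | =c=> q1
  q1 = (b.(c.0 | (0 + 0)))\{a} | =b=> q2
  q2 = (c.0 | (0 + 0))\{a} | =c=> q3
  q3 = (0 | (0 + 0))\{a} | stopped
Bisimilarity quotient blocks:
  B0 = {p0}
  B1 = {p1}
  B2 = {p2}
  B3 = {p3, p4, q2}
  B4 = {p5, q3}
  B5 = {q0}
  B6 = {q1}
p0 ∈ B0, q0 ∈ B5 → different blocks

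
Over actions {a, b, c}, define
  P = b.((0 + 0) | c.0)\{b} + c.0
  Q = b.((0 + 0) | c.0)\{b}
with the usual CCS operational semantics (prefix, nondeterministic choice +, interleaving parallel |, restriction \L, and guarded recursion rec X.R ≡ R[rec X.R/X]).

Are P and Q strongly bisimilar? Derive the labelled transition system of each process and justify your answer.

LTS(P): 4 reachable states
  m0 = b.((0 + 0) | c.0)\{b} + c.0 ⊢ --b--▸ m1, --c--▸ m2
  m1 = ((0 + 0) | c.0)\{b} ⊢ --c--▸ m3
  m2 = 0 ⊢ deadlocked
  m3 = ((0 + 0) | 0)\{b} ⊢ deadlocked
LTS(Q): 3 reachable states
  n0 = b.((0 + 0) | c.0)\{b} ⊢ --b--▸ n1
  n1 = ((0 + 0) | c.0)\{b} ⊢ --c--▸ n2
  n2 = ((0 + 0) | 0)\{b} ⊢ deadlocked
Coarsest stable partition (strong bisimilarity classes):
  B0 = {m0}
  B1 = {m2, m3, n2}
  B2 = {m1, n1}
  B3 = {n0}
m0 ∈ B0, n0 ∈ B3 → different blocks

not bisimilar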